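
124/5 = 24.80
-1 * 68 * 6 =-408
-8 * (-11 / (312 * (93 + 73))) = 11 / 6474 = 0.00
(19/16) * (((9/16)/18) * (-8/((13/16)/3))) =-57/52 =-1.10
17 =17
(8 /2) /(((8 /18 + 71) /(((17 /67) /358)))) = 306 /7711499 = 0.00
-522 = -522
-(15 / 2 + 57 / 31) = -579 / 62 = -9.34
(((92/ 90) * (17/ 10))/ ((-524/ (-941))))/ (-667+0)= -15997/ 3419100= -0.00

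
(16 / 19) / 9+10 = 1726 / 171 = 10.09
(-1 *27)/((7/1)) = -27/7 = -3.86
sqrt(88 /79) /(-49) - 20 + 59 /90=-1741 /90 - 2 * sqrt(1738) /3871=-19.37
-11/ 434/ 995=-11/ 431830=-0.00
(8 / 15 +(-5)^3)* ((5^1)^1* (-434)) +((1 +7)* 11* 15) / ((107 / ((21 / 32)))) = 346809379 / 1284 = 270100.76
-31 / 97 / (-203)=31 / 19691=0.00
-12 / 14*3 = -18 / 7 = -2.57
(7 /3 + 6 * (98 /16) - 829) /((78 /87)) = -274891 /312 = -881.06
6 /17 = 0.35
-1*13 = -13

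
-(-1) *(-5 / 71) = -0.07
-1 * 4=-4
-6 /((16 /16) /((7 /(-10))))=21 /5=4.20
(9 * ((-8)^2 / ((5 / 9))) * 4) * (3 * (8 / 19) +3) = 1679616 / 95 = 17680.17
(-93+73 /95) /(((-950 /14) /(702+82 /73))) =3148151552 /3294125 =955.69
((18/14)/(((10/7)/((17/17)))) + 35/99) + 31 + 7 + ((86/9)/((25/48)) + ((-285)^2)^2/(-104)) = -16328799220583/257400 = -63437448.41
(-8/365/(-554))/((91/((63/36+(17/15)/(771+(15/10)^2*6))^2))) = 27185744161/20384610729619500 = 0.00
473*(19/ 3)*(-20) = -179740/ 3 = -59913.33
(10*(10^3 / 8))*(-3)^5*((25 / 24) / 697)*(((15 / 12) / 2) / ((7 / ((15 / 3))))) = -31640625 / 156128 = -202.66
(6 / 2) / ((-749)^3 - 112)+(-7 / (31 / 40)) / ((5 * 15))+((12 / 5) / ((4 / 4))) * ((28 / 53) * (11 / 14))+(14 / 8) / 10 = 1.05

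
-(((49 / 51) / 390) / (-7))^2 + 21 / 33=0.64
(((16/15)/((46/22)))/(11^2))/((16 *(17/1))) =0.00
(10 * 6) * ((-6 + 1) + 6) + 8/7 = 428/7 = 61.14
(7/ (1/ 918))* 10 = 64260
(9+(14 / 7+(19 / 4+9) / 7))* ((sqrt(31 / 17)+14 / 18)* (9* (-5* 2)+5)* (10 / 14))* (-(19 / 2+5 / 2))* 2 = 102850 / 7+54450* sqrt(527) / 49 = 40202.66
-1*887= -887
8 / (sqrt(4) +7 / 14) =16 / 5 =3.20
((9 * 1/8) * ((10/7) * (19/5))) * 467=79857/28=2852.04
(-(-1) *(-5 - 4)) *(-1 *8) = 72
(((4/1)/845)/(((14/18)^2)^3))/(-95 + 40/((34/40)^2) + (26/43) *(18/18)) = -26416869228/48220571508655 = -0.00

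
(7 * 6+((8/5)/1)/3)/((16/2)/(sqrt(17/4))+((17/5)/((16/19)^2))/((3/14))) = 59639464192/30429368177 - 2508718080 * sqrt(17)/30429368177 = 1.62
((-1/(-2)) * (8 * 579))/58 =1158/29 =39.93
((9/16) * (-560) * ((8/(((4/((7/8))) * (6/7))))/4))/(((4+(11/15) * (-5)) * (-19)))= 15435/608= 25.39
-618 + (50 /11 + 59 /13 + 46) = -80497 /143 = -562.92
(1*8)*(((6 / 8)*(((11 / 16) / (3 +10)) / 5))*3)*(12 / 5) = 297 / 650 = 0.46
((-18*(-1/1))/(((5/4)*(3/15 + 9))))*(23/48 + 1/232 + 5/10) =4107/2668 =1.54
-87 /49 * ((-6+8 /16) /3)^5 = 4670479 /127008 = 36.77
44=44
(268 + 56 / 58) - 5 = 7655 / 29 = 263.97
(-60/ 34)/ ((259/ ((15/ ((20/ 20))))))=-450/ 4403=-0.10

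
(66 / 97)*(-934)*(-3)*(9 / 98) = 832194 / 4753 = 175.09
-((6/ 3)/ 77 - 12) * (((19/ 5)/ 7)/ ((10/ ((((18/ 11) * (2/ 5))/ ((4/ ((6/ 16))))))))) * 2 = 236493/ 2964500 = 0.08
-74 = -74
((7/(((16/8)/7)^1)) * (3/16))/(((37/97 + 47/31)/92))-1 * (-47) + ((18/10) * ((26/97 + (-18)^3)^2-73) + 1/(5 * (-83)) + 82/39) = 9456578305109127215/154477564176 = 61216516.17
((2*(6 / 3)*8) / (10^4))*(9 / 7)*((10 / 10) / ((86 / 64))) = 576 / 188125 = 0.00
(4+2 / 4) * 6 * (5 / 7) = 135 / 7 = 19.29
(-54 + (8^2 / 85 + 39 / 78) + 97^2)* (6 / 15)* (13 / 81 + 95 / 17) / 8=3147724177 / 1170450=2689.33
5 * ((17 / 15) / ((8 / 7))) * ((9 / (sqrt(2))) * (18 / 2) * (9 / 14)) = 4131 * sqrt(2) / 32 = 182.57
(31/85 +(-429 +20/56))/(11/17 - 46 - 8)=509651/63490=8.03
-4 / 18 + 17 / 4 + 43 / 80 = 3287 / 720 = 4.57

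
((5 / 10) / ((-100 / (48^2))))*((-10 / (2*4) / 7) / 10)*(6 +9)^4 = 72900 / 7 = 10414.29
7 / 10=0.70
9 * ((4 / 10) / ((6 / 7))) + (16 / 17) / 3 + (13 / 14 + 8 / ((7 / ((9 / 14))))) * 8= 222659 / 12495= 17.82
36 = 36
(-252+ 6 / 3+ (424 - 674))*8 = -4000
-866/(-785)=866/785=1.10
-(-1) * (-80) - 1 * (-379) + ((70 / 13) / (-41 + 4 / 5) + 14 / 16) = 6265787 / 20904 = 299.74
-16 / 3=-5.33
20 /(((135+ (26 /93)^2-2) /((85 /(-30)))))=-490110 /1150993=-0.43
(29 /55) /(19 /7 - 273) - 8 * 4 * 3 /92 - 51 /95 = -71952547 /45474220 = -1.58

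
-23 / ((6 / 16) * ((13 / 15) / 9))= -636.92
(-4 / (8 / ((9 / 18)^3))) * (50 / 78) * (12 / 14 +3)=-225 / 1456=-0.15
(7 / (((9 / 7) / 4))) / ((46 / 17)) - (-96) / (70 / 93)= 982358 / 7245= 135.59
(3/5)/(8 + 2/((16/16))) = 3/50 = 0.06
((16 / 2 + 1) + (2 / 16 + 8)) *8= 137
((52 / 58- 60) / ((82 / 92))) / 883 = -78844 / 1049887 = -0.08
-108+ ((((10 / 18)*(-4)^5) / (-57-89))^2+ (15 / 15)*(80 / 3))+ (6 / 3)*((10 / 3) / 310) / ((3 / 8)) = -66.09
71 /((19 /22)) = 1562 /19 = 82.21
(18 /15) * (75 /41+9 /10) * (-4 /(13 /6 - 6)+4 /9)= 114884 /23575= 4.87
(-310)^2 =96100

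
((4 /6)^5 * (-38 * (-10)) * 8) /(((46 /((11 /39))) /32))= 17121280 /217971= 78.55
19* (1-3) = -38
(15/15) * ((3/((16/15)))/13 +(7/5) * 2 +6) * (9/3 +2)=9377/208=45.08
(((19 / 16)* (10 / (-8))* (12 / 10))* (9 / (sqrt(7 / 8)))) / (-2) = 513* sqrt(14) / 224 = 8.57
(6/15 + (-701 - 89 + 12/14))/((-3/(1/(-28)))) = -4601/490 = -9.39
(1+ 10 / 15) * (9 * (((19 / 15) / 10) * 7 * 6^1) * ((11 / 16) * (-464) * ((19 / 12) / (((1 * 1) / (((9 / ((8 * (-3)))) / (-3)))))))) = -5038.21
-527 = -527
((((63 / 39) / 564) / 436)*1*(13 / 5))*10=7 / 40984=0.00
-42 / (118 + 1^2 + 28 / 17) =-102 / 293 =-0.35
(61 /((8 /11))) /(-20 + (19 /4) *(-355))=-671 /13650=-0.05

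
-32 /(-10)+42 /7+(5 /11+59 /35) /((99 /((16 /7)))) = 493558 /53361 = 9.25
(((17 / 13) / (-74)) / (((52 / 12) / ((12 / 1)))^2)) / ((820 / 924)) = -2544696 / 16664245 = -0.15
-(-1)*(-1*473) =-473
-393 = -393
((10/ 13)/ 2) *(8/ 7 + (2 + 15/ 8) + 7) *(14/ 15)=4.31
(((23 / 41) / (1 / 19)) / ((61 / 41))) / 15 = 437 / 915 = 0.48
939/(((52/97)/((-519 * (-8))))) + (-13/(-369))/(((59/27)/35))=228702326271/31447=7272627.80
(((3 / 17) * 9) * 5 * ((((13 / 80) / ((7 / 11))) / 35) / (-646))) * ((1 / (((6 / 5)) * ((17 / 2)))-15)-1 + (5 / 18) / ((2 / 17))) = 3555123 / 2927361920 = 0.00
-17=-17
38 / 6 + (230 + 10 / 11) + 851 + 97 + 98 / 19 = 746381 / 627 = 1190.40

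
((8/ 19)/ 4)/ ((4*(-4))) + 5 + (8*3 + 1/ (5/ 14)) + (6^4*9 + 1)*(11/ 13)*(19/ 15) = 371516077/ 29640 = 12534.28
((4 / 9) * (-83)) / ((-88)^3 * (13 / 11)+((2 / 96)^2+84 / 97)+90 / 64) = 8244224 / 179991363575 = 0.00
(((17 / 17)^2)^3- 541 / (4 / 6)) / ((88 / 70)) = -56735 / 88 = -644.72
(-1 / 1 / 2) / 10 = -1 / 20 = -0.05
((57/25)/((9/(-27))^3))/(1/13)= -20007/25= -800.28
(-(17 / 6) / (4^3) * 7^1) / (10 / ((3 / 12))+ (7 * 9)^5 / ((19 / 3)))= -2261 / 1143287189376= -0.00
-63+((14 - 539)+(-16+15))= -589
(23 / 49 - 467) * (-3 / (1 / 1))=68580 / 49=1399.59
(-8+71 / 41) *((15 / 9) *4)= -5140 / 123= -41.79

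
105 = 105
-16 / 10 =-8 / 5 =-1.60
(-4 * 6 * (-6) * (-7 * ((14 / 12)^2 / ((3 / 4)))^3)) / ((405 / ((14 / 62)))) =-92236816 / 27457785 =-3.36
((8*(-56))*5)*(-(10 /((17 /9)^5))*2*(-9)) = -23808556800 /1419857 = -16768.28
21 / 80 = 0.26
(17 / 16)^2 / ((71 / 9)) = 2601 / 18176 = 0.14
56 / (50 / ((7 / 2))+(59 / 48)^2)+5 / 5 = 1157935 / 254767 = 4.55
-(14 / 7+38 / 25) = -88 / 25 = -3.52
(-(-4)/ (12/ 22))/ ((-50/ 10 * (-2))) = 11/ 15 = 0.73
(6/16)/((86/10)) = 15/344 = 0.04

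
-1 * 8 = -8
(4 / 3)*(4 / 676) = 4 / 507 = 0.01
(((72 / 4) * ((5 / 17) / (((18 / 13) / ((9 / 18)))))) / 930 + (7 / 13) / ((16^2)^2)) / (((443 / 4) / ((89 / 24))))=247416707 / 3580223422464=0.00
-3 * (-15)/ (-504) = -0.09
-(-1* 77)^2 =-5929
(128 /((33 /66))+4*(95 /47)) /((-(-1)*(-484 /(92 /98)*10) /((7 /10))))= -71369 /1990450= -0.04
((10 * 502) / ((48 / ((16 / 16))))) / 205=251 / 492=0.51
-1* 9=-9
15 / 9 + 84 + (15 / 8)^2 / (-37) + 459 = 544.57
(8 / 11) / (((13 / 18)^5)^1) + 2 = 23284990 / 4084223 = 5.70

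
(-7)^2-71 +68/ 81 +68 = 3794/ 81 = 46.84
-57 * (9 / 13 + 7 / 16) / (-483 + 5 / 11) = 0.13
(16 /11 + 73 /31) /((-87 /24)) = -10392 /9889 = -1.05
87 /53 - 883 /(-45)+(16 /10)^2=284098 /11925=23.82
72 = 72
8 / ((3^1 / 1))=8 / 3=2.67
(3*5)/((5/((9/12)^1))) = 9/4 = 2.25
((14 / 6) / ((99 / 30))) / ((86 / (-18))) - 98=-46424 / 473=-98.15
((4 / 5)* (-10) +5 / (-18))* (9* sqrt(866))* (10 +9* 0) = -745* sqrt(866) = -21923.77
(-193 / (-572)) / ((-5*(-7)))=193 / 20020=0.01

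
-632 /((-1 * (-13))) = -632 /13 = -48.62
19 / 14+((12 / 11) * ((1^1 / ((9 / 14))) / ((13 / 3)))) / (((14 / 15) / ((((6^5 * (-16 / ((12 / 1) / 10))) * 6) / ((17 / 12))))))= -6270520211 / 34034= -184242.82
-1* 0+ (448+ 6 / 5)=2246 / 5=449.20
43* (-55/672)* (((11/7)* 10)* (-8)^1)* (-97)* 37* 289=-134916521575/294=-458899733.25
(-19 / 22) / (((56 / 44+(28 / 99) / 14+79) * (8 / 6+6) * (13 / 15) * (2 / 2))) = -7695 / 4546828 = -0.00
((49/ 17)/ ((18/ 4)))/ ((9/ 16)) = 1568/ 1377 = 1.14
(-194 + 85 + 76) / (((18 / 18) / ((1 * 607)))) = -20031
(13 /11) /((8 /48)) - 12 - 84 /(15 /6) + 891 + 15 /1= 47712 /55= 867.49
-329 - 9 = -338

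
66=66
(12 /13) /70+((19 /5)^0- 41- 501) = -246149 /455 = -540.99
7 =7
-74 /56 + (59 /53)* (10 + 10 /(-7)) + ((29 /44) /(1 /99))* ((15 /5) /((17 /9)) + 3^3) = 47267249 /25228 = 1873.60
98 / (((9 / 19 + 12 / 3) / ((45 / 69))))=5586 / 391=14.29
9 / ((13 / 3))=27 / 13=2.08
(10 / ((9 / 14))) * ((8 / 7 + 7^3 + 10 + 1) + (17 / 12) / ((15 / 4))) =447956 / 81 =5530.32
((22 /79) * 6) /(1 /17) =2244 /79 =28.41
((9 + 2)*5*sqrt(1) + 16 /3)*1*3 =181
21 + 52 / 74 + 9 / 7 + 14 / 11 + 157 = 516413 / 2849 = 181.26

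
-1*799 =-799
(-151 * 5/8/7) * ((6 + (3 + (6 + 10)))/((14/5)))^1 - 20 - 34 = -174.38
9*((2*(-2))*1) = -36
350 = 350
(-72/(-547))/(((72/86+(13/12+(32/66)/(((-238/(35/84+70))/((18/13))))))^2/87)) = 2857790876459904/739930311902107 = 3.86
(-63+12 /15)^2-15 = 96346 /25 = 3853.84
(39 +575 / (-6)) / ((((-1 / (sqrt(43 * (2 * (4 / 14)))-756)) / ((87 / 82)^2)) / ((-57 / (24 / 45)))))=139027127085 / 26896-735593265 * sqrt(301) / 376544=5135170.69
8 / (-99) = -8 / 99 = -0.08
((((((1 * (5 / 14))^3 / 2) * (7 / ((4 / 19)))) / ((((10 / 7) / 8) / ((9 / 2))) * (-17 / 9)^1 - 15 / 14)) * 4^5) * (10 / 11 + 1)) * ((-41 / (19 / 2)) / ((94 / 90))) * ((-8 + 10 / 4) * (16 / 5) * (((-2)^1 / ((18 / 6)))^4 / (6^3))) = -52480 / 611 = -85.89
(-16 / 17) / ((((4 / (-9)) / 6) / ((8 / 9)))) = 192 / 17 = 11.29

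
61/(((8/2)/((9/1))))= 549/4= 137.25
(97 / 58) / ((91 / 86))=4171 / 2639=1.58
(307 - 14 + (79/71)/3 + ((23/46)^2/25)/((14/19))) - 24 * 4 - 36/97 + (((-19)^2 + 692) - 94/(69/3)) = 828895130257/665284200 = 1245.93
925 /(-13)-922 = -12911 /13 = -993.15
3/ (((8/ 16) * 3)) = 2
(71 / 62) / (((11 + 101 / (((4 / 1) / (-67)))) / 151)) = -21442 / 208413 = -0.10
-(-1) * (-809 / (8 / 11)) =-8899 / 8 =-1112.38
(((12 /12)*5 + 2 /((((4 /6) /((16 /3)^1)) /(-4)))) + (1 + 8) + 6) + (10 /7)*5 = -258 /7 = -36.86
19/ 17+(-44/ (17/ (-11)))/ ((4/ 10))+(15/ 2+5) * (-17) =-4767/ 34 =-140.21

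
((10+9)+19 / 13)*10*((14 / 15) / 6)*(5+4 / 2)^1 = 26068 / 117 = 222.80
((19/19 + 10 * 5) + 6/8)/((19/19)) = 207/4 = 51.75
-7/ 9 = -0.78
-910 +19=-891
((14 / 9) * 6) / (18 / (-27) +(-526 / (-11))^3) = 18634 / 218296033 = 0.00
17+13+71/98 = 3011/98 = 30.72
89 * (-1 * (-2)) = 178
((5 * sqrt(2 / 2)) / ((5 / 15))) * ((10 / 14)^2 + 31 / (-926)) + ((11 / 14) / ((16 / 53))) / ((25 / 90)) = 29984127 / 1814960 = 16.52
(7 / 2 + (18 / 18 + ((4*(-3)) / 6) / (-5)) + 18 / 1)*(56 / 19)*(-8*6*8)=-2462208 / 95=-25917.98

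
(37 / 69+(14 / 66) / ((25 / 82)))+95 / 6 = 647629 / 37950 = 17.07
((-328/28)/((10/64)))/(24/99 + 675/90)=-173184/17885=-9.68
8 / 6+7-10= -5 / 3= -1.67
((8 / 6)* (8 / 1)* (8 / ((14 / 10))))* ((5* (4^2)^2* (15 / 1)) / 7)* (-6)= -49152000 / 49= -1003102.04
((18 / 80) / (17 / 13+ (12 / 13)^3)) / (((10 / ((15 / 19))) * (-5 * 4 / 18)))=-533871 / 69935200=-0.01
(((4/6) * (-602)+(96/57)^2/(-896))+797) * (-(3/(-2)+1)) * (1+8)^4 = 1297974.11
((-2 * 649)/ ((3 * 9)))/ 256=-649/ 3456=-0.19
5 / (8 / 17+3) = 1.44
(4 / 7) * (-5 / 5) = -4 / 7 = -0.57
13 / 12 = 1.08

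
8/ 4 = 2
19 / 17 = 1.12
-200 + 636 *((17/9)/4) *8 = 6608/3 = 2202.67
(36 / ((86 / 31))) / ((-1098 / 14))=-434 / 2623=-0.17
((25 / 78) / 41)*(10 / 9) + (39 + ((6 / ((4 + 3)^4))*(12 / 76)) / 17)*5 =2176405776700 / 11160551493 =195.01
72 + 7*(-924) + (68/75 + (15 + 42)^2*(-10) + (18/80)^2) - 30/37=-1381225517/35520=-38885.85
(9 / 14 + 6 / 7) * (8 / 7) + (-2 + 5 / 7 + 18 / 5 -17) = -454 / 35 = -12.97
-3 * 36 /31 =-108 /31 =-3.48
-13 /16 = -0.81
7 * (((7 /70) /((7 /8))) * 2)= 8 /5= 1.60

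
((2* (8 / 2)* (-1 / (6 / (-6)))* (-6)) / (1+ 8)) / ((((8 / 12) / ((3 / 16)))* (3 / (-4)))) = 2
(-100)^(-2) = 1 / 10000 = 0.00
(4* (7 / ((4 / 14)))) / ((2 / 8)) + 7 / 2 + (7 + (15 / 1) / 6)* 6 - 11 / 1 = 883 / 2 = 441.50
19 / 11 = 1.73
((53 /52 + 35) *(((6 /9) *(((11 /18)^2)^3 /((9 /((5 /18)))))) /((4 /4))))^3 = 0.00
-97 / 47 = -2.06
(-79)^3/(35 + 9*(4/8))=-12482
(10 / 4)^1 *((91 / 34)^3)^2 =2839346260205 / 3089608832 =919.00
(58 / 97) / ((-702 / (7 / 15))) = -203 / 510705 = -0.00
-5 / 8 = -0.62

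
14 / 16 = 7 / 8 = 0.88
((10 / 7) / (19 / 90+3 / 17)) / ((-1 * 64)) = -3825 / 66416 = -0.06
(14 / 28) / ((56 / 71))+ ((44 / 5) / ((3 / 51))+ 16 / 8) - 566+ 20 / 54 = -6250543 / 15120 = -413.40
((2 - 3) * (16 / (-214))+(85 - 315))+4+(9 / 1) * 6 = -18396 / 107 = -171.93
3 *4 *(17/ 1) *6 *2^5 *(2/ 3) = 26112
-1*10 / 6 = -5 / 3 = -1.67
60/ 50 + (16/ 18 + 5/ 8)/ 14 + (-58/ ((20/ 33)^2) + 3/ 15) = -3941201/ 25200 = -156.40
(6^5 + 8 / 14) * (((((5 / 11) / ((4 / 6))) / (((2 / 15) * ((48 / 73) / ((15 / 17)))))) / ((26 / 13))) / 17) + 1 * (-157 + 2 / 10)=5029912361 / 3560480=1412.71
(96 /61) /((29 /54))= 5184 /1769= 2.93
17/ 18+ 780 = 14057/ 18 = 780.94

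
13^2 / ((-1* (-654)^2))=-169 / 427716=-0.00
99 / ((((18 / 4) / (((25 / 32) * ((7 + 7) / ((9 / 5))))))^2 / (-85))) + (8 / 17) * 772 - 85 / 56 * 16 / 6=-83192706073 / 5552064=-14984.10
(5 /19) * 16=80 /19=4.21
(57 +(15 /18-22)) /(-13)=-215 /78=-2.76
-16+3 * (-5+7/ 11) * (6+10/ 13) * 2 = -2512/ 13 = -193.23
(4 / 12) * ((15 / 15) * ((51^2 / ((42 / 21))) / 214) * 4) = 867 / 107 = 8.10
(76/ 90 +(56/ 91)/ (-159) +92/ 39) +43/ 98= 11055011/ 3038490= 3.64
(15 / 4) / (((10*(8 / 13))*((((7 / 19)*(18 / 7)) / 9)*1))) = 5.79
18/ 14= 9/ 7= 1.29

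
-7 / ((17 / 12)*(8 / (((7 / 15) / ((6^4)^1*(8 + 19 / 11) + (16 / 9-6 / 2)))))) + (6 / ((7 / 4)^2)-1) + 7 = 82737322401 / 10395231910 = 7.96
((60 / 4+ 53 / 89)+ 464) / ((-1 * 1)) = -42684 / 89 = -479.60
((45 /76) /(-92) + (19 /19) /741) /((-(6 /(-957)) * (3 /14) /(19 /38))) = -163009 /86112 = -1.89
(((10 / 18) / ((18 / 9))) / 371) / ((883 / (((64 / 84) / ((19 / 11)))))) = 440 / 1176386463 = 0.00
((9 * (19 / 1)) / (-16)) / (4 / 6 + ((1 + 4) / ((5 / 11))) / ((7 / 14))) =-513 / 1088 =-0.47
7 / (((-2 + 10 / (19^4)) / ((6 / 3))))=-912247 / 130316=-7.00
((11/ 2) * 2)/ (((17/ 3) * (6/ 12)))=66/ 17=3.88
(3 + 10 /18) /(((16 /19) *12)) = 19 /54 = 0.35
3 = 3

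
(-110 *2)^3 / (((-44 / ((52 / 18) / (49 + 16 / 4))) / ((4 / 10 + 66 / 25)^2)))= 290740736 / 2385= 121903.87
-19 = -19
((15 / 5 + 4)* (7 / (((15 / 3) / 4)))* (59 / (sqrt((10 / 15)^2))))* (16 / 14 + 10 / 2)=106554 / 5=21310.80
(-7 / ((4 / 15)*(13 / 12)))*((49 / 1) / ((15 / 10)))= -10290 / 13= -791.54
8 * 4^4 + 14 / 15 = 30734 / 15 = 2048.93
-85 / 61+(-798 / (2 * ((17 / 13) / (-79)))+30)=25025818 / 1037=24132.90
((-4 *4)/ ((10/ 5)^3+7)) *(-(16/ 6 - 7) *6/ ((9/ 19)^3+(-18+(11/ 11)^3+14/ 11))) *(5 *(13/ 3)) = 102007048/ 2651823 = 38.47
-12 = -12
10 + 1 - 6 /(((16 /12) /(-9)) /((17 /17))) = 51.50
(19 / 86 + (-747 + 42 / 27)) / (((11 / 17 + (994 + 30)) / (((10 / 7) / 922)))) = -49028255 / 43507401462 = -0.00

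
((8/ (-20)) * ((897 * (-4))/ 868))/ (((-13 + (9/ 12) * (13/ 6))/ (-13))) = 14352/ 7595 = 1.89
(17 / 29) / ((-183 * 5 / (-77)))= 1309 / 26535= 0.05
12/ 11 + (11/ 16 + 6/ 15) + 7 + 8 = 15117/ 880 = 17.18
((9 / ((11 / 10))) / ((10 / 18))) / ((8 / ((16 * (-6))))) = -1944 / 11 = -176.73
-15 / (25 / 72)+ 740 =3484 / 5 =696.80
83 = 83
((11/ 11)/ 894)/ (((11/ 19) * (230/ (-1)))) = -19/ 2261820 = -0.00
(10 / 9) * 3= 10 / 3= 3.33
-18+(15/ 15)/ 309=-5561/ 309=-18.00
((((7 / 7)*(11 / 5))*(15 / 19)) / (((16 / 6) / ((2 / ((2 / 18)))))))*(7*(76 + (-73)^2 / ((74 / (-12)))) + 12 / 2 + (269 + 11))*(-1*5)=215568540 / 703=306640.88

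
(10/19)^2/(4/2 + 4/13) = 130/1083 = 0.12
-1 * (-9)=9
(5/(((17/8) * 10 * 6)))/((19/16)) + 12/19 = 644/969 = 0.66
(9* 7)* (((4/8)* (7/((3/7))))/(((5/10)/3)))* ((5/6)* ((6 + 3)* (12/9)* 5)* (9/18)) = 77175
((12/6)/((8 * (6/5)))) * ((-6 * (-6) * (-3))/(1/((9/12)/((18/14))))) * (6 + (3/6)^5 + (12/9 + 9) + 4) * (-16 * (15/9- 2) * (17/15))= -232645/144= -1615.59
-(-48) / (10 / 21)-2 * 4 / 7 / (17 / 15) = 59376 / 595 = 99.79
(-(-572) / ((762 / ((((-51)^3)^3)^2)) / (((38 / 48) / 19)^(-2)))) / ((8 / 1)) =37397316907362126529449336759664464 / 127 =294467062262693909680703400000000.00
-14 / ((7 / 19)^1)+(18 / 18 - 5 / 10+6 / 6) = -73 / 2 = -36.50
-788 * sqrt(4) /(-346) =788 /173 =4.55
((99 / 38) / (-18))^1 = -11 / 76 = -0.14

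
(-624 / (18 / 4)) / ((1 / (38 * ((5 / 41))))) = -79040 / 123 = -642.60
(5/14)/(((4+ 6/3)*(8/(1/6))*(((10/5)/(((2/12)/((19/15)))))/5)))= 125/306432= 0.00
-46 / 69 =-2 / 3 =-0.67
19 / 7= 2.71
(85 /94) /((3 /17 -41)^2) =24565 /45273784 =0.00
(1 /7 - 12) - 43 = -384 /7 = -54.86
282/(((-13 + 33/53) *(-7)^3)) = 0.07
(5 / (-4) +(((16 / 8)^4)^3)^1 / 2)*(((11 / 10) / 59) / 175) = 90057 / 413000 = 0.22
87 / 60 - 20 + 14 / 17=-6027 / 340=-17.73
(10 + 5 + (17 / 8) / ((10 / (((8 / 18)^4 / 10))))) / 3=2460511 / 492075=5.00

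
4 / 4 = 1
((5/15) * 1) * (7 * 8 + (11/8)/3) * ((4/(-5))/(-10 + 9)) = 271/18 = 15.06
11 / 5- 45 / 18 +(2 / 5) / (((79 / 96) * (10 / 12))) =1119 / 3950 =0.28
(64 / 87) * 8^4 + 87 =3100.15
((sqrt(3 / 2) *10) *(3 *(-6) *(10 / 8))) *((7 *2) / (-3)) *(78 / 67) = 40950 *sqrt(6) / 67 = 1497.11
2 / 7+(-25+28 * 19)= 3551 / 7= 507.29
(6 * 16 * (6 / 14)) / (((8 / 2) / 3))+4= 244 / 7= 34.86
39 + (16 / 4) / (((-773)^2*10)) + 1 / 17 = 1983796314 / 50789965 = 39.06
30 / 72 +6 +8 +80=1133 / 12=94.42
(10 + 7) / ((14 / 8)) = 68 / 7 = 9.71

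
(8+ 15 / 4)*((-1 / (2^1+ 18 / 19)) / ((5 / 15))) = -2679 / 224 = -11.96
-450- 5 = -455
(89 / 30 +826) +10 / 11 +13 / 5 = 274717 / 330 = 832.48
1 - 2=-1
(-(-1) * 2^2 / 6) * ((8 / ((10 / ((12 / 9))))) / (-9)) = -32 / 405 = -0.08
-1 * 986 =-986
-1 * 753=-753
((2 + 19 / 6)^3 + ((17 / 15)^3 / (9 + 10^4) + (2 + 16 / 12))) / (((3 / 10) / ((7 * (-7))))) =-207831399419 / 9008100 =-23071.61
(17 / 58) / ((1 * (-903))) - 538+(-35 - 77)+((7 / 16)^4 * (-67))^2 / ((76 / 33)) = -5533771635628187197 / 8547895452106752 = -647.38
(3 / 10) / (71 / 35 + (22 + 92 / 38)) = 0.01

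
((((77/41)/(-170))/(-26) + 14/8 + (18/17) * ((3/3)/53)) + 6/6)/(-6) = -1108699/2401165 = -0.46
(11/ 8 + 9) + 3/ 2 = 95/ 8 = 11.88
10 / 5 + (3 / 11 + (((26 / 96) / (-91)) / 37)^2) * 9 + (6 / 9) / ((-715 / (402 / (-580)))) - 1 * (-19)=41759234171387 / 1780383404800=23.46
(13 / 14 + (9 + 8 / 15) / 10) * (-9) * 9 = -26676 / 175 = -152.43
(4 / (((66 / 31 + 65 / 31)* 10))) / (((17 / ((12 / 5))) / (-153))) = -6696 / 3275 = -2.04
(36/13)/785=36/10205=0.00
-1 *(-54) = 54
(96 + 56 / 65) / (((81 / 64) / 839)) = 338070016 / 5265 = 64210.83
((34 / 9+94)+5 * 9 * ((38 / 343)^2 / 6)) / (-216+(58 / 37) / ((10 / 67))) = -19171289150 / 40253958297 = -0.48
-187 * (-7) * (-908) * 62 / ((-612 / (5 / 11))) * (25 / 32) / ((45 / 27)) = 1231475 / 48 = 25655.73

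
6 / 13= 0.46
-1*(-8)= 8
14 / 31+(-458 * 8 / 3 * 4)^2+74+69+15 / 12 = 26635155151 / 1116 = 23866626.48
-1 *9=-9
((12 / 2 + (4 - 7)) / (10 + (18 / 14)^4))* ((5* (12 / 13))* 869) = 375564420 / 397423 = 945.00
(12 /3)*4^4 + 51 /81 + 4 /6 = 27683 /27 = 1025.30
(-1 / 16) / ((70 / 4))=-1 / 280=-0.00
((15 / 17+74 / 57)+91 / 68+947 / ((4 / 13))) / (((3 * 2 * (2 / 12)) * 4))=5971499 / 7752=770.32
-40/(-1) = 40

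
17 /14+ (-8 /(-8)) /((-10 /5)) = 5 /7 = 0.71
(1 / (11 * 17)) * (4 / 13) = 4 / 2431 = 0.00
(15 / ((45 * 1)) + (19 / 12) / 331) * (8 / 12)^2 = 1343 / 8937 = 0.15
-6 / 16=-0.38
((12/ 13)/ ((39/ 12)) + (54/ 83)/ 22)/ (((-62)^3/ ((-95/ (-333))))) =-1532255/ 4081835791176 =-0.00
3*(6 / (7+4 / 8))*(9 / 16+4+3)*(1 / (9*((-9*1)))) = -121 / 540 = -0.22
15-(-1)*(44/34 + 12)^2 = 55411/289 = 191.73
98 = 98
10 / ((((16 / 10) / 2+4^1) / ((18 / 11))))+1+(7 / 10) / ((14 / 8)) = 529 / 110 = 4.81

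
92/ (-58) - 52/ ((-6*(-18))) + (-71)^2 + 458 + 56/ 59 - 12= 253431266/ 46197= 5485.88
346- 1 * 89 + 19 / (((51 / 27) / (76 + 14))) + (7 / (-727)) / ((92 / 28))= 330389406 / 284257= 1162.29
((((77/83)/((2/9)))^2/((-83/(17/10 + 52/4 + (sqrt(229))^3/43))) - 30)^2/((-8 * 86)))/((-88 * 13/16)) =7565829198044733 * sqrt(229)/5029546082989217920 + 1335816936344042369541/47579505945078001523200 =0.05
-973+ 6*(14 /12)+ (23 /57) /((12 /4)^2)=-495535 /513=-965.96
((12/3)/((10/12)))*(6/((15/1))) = 48/25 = 1.92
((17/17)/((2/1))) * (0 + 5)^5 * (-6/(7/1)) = -9375/7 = -1339.29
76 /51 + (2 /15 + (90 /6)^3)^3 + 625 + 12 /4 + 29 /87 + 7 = 2205949205849761 /57375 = 38447916441.83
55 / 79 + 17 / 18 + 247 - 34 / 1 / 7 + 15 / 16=19487623 / 79632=244.72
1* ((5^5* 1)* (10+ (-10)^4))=31281250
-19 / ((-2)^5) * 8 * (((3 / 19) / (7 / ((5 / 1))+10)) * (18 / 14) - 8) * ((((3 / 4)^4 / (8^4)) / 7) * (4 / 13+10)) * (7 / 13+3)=-2517764391 / 164981899264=-0.02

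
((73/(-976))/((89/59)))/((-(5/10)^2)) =4307/21716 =0.20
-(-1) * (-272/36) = -68/9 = -7.56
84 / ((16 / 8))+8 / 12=128 / 3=42.67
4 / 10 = 0.40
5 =5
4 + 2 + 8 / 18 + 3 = 85 / 9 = 9.44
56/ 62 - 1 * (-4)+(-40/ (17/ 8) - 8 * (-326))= 1367080/ 527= 2594.08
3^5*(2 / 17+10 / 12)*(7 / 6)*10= 91665 / 34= 2696.03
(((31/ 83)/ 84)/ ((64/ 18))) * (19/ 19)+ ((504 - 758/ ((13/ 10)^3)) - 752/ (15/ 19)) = -1944825440273/ 2450797440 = -793.55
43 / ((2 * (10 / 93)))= 3999 / 20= 199.95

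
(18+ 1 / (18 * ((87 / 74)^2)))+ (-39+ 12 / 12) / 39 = 15113042 / 885573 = 17.07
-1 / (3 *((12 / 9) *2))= -1 / 8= -0.12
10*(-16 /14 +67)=658.57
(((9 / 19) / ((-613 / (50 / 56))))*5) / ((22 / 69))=-77625 / 7174552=-0.01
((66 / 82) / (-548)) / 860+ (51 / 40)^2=628221471 / 386449600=1.63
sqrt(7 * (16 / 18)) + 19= 2 * sqrt(14) / 3 + 19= 21.49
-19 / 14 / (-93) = 0.01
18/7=2.57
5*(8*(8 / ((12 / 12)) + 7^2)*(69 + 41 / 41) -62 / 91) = 14523290 / 91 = 159596.59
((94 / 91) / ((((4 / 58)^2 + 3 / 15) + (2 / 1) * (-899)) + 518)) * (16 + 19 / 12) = -41700985 / 2938320294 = -0.01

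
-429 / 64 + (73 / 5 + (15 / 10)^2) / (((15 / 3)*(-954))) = -5118521 / 763200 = -6.71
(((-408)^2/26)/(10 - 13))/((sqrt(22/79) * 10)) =-6936 * sqrt(1738)/715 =-404.42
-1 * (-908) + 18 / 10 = 909.80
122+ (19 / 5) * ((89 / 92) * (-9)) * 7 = -50413 / 460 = -109.59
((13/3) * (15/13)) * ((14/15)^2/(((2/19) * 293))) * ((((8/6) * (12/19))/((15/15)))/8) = 196/13185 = 0.01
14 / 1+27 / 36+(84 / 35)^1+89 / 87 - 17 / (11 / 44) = -86699 / 1740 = -49.83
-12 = -12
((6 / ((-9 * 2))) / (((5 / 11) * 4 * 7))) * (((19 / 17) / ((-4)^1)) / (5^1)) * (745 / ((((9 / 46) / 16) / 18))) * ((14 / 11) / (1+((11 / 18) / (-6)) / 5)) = 2085.24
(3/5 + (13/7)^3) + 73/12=269363/20580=13.09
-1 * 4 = -4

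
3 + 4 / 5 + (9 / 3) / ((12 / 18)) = 83 / 10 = 8.30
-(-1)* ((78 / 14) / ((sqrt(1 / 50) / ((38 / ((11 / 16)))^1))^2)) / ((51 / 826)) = 28353228800 / 2057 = 13783776.76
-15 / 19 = -0.79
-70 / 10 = -7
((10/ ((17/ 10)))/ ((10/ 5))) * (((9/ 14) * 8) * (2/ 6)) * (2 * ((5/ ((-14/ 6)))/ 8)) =-2250/ 833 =-2.70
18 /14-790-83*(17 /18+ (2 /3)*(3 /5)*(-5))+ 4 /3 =-88171 /126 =-699.77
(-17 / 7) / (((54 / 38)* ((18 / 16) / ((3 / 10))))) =-0.46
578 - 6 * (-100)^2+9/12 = -237685/4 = -59421.25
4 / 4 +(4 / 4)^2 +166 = 168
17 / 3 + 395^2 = 468092 / 3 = 156030.67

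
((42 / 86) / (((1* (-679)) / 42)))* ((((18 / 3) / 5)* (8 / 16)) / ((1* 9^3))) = -14 / 563085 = -0.00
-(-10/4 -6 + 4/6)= 47/6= 7.83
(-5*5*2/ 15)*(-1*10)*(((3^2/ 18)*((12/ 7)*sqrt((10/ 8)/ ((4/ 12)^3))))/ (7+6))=300*sqrt(15)/ 91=12.77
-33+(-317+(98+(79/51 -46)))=-15119/51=-296.45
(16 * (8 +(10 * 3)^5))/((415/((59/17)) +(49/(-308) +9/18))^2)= 2620208043419648/96910803025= 27037.32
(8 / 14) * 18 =72 / 7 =10.29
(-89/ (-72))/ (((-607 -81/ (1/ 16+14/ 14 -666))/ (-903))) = 285008171/ 154957848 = 1.84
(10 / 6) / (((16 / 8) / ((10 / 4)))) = 25 / 12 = 2.08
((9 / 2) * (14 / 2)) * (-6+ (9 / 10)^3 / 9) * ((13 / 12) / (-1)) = 1615887 / 8000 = 201.99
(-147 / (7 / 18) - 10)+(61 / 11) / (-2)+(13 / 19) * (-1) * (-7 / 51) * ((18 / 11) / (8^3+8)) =-27768289 / 71060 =-390.77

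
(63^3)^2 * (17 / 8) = 1062899537553 / 8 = 132862442194.12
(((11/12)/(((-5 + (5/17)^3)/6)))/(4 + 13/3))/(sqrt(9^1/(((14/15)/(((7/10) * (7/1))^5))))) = -54043 * sqrt(21)/308072310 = -0.00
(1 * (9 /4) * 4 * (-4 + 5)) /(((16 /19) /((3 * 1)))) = 513 /16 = 32.06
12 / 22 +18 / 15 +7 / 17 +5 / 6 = 16777 / 5610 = 2.99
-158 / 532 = -79 / 266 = -0.30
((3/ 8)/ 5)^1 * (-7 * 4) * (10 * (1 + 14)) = -315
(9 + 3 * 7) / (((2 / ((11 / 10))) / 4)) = 66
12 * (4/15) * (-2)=-32/5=-6.40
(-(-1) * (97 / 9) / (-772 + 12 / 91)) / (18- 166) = 8827 / 93559680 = 0.00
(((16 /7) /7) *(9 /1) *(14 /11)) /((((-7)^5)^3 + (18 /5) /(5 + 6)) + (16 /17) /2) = -2720 /3452532231396857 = -0.00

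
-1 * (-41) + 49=90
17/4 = 4.25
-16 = -16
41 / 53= 0.77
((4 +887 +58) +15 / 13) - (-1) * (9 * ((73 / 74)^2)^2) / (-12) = 1480469215609 / 1559301952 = 949.44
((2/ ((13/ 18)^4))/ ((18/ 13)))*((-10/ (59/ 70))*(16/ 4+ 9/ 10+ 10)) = -121655520/ 129623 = -938.53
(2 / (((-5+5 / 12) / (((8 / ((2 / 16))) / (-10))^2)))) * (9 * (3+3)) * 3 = -3981312 / 1375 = -2895.50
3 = 3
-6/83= -0.07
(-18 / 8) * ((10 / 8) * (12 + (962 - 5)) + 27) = -2786.06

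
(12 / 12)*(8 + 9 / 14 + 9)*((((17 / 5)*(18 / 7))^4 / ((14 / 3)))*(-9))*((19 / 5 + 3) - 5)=-131561537867604 / 367653125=-357841.48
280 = 280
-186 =-186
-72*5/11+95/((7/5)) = 2705/77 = 35.13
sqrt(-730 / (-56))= 3.61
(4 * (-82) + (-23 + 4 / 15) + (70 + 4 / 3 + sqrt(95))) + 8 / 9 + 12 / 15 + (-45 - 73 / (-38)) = -548551 / 1710 + sqrt(95) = -311.04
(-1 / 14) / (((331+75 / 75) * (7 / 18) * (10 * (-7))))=9 / 1138760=0.00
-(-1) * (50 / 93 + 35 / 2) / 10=671 / 372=1.80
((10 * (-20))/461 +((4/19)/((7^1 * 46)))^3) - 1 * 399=-5270893136010993/13195910348719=-399.43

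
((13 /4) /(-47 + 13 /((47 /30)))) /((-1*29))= 611 /211004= 0.00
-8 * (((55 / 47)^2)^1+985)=-17431120 / 2209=-7890.96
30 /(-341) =-30 /341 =-0.09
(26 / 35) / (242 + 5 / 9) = 234 / 76405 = 0.00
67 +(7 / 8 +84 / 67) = 37053 / 536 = 69.13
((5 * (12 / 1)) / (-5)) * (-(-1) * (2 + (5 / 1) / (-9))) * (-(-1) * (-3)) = 52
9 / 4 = 2.25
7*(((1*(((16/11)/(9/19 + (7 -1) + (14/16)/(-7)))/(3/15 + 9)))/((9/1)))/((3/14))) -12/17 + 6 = 120680326/22412511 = 5.38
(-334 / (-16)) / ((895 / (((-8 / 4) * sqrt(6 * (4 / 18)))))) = -167 * sqrt(3) / 5370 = -0.05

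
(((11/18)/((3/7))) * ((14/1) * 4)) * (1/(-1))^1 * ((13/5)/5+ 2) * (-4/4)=15092/75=201.23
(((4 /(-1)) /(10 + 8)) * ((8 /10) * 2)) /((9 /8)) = -128 /405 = -0.32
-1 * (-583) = 583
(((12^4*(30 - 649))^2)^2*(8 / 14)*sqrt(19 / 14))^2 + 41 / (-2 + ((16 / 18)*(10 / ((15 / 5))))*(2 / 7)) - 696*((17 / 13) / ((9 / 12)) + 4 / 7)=317371920246693439712132565159155799392730303590658532495974569 / 972062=326493495524661430764840700000000000000000000000000000000.00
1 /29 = 0.03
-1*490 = -490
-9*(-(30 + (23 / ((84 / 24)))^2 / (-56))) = 180459 / 686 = 263.06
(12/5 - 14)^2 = 3364/25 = 134.56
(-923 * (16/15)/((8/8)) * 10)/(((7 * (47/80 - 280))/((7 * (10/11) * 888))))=6994124800/245883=28444.93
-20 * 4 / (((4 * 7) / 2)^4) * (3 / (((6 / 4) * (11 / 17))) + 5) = -0.02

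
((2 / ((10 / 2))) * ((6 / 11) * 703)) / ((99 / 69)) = 106.90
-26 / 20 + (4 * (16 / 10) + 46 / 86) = 2423 / 430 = 5.63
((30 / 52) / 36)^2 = 25 / 97344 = 0.00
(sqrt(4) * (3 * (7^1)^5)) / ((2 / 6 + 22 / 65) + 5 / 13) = 9832095 / 103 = 95457.23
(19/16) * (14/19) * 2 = 7/4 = 1.75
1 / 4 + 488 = 1953 / 4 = 488.25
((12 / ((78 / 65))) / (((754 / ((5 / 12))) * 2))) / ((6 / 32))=50 / 3393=0.01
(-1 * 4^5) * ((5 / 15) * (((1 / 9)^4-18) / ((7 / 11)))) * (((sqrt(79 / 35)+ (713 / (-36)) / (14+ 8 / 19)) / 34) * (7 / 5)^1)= -1126301481536 / 2062876815+ 95017472 * sqrt(2765) / 8365275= 51.28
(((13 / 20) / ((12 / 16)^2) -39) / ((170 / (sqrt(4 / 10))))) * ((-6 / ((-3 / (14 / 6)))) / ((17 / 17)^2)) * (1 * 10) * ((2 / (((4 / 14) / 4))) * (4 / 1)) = -2670304 * sqrt(10) / 11475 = -735.88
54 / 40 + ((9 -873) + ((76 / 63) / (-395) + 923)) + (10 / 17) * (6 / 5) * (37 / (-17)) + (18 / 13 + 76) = 10186634455 / 74794356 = 136.20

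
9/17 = 0.53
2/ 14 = 1/ 7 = 0.14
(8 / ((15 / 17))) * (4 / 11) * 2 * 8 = 8704 / 165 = 52.75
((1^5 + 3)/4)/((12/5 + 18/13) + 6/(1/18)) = 65/7266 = 0.01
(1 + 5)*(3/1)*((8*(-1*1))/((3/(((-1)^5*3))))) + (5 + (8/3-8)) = 431/3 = 143.67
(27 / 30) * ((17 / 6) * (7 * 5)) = 357 / 4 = 89.25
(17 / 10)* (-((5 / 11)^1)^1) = -17 / 22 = -0.77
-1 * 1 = -1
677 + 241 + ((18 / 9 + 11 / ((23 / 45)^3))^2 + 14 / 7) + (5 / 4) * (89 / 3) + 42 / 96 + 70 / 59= 3387226214521043 / 419237637648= 8079.49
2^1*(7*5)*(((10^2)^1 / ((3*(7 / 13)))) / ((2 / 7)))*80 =3640000 / 3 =1213333.33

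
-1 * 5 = -5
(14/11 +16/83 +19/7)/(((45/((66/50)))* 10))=26713/2178750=0.01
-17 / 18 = -0.94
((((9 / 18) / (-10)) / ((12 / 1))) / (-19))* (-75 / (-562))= 5 / 170848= 0.00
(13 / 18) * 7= 91 / 18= 5.06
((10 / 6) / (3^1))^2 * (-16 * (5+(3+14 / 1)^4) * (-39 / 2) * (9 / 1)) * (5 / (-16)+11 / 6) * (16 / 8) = 660551450 / 3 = 220183816.67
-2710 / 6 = -1355 / 3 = -451.67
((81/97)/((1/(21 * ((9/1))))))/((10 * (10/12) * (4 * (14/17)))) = 111537/19400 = 5.75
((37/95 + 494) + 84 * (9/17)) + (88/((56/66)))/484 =12188471/22610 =539.07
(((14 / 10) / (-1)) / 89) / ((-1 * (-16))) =-7 / 7120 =-0.00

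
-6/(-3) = 2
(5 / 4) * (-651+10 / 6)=-2435 / 3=-811.67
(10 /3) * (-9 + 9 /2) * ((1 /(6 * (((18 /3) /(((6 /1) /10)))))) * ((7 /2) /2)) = -7 /16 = -0.44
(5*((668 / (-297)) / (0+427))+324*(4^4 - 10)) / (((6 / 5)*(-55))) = -5053989118 / 4185027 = -1207.64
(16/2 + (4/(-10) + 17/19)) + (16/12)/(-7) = 16567/1995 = 8.30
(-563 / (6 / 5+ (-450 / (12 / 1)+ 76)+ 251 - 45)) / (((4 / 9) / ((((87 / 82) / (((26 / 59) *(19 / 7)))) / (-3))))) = 4816465 / 3159624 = 1.52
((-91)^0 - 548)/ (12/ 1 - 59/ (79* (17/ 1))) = -734621/ 16057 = -45.75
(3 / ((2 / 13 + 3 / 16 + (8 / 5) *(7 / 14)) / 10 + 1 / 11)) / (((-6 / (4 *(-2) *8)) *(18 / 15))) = 9152000 / 70371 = 130.05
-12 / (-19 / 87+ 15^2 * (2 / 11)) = -11484 / 38941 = -0.29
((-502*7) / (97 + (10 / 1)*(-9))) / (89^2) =-502 / 7921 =-0.06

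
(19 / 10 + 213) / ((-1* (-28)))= 307 / 40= 7.68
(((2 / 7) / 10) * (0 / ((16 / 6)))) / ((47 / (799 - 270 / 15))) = 0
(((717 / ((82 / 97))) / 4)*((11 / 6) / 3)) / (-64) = -255013 / 125952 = -2.02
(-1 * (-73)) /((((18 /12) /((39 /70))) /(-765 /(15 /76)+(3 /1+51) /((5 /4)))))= -18186636 /175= -103923.63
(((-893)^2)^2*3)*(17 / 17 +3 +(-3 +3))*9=68679890020908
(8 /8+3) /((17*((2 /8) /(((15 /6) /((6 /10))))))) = 200 /51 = 3.92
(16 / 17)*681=10896 / 17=640.94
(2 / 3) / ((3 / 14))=28 / 9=3.11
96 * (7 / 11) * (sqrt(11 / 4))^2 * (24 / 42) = 96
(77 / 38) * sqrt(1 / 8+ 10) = 693 * sqrt(2) / 152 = 6.45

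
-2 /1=-2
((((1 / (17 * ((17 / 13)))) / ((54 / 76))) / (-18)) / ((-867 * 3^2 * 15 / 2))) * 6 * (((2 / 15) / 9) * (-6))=-3952 / 123295788225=-0.00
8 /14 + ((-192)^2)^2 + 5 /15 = 1358954496.90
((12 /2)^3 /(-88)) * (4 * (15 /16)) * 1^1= -405 /44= -9.20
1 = 1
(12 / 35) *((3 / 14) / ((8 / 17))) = 153 / 980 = 0.16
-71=-71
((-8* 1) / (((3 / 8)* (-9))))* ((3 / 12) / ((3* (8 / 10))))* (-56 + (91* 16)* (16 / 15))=89824 / 243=369.65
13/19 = 0.68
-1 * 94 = -94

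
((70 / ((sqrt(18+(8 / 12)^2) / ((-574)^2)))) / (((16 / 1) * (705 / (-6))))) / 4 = -1729749 * sqrt(166) / 31208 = -714.12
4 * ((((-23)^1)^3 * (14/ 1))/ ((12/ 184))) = -31342192/ 3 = -10447397.33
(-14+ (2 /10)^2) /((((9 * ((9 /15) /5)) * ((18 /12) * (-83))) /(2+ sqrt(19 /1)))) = 1396 /6723+ 698 * sqrt(19) /6723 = 0.66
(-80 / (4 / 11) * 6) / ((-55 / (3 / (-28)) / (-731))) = 13158 / 7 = 1879.71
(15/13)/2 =15/26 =0.58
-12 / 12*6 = -6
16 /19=0.84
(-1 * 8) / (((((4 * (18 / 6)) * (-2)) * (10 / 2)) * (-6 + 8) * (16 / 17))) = 17 / 480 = 0.04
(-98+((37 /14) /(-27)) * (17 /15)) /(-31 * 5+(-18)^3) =556289 /33946290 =0.02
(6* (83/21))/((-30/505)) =-8383/21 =-399.19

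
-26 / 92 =-13 / 46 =-0.28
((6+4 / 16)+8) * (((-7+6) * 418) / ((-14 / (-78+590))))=1524864 / 7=217837.71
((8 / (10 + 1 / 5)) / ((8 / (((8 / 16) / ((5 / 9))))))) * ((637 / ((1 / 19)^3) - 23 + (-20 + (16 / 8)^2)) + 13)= 13107471 / 34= 385513.85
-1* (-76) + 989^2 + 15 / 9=2934596 / 3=978198.67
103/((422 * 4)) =103/1688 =0.06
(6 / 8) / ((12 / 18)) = 9 / 8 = 1.12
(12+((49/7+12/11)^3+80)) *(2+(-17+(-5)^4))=504726810/1331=379208.72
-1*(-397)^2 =-157609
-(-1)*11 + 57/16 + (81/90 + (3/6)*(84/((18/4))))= 5951/240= 24.80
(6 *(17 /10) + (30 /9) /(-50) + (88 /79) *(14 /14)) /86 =6664 /50955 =0.13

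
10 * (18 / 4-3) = 15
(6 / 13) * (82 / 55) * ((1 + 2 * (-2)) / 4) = -369 / 715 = -0.52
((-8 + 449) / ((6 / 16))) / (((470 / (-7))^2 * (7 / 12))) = 24696 / 55225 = 0.45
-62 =-62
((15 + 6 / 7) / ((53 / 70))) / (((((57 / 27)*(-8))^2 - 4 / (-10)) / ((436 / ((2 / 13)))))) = 637012350 / 3065573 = 207.80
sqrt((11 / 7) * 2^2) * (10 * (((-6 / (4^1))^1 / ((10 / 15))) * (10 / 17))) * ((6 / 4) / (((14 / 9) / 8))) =-24300 * sqrt(77) / 833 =-255.98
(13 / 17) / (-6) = -13 / 102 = -0.13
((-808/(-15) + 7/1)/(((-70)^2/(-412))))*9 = -282117/6125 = -46.06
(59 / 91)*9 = 531 / 91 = 5.84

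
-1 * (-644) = 644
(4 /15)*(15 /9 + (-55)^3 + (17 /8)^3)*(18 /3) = -255534701 /960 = -266181.98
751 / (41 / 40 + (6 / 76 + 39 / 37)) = 21118120 / 60683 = 348.01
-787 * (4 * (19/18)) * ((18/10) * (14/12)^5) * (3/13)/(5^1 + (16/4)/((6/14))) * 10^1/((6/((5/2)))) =-1256575355/1448928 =-867.24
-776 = -776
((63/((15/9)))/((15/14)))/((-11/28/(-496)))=44542.60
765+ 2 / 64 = 24481 / 32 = 765.03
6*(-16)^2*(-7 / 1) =-10752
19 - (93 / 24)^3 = -20063 / 512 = -39.19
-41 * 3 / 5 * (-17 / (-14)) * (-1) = 2091 / 70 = 29.87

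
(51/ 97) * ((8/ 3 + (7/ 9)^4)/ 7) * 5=1691245/ 1484973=1.14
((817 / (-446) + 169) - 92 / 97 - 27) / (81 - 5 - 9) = 6022923 / 2898554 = 2.08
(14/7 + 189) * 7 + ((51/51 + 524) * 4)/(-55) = 14287/11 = 1298.82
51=51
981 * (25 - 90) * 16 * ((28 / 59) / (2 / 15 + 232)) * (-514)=110124705600 / 102719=1072096.75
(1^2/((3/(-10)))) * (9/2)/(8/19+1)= -95/9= -10.56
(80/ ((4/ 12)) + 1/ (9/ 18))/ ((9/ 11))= 2662/ 9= 295.78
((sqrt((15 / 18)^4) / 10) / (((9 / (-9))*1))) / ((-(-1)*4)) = -0.02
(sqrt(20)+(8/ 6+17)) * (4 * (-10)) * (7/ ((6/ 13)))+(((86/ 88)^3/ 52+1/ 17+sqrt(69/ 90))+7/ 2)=-7535371801253/ 677723904 - 3640 * sqrt(5)/ 3+sqrt(690)/ 30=-13830.87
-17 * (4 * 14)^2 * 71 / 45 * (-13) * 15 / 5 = 49206976 / 15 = 3280465.07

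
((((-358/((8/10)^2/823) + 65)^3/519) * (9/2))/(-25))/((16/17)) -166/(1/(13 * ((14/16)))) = 101864960737162907231/2834432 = 35938403439265.05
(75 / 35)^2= 225 / 49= 4.59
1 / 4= 0.25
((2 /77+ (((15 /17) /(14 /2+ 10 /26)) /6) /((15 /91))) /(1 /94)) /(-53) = -5201725 /19980576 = -0.26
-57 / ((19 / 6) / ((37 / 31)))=-666 / 31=-21.48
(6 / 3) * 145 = 290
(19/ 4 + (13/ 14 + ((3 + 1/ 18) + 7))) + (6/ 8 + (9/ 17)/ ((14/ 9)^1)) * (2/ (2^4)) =543911/ 34272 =15.87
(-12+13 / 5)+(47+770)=4038 / 5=807.60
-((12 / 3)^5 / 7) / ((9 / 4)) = -4096 / 63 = -65.02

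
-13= -13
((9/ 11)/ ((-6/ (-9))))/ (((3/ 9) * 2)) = 81/ 44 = 1.84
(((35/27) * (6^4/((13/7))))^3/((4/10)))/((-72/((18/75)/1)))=-13553164800/2197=-6168941.65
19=19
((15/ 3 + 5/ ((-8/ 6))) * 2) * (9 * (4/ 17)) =90/ 17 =5.29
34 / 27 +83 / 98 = 5573 / 2646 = 2.11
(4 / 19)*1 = 4 / 19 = 0.21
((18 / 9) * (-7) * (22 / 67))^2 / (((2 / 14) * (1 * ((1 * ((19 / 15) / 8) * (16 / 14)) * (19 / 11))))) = 766975440 / 1620529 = 473.29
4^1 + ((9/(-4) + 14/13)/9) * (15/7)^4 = 156283/124852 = 1.25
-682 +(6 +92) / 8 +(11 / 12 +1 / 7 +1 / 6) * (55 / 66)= -337039 / 504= -668.73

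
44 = 44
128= 128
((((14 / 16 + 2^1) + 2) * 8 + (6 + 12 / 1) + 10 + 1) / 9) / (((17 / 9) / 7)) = 28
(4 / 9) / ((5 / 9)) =4 / 5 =0.80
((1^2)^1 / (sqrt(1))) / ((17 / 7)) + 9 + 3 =211 / 17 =12.41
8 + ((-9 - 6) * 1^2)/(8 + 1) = 19/3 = 6.33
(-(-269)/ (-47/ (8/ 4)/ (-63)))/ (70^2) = 2421/ 16450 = 0.15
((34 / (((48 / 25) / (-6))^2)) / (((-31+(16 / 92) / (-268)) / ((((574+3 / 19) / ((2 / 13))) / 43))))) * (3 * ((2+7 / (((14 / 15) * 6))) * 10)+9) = -164861110236875 / 1665268224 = -98999.73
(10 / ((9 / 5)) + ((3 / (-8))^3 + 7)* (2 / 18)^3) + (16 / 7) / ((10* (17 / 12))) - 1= 1049657663 / 222082560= 4.73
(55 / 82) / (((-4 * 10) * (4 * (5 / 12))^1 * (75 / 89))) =-979 / 82000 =-0.01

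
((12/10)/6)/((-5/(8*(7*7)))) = -392/25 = -15.68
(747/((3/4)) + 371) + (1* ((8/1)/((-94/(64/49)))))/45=141668789/103635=1367.00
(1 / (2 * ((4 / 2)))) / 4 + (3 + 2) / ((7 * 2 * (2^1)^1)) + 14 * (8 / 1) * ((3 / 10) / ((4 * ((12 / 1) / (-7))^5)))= -0.33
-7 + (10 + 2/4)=7/2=3.50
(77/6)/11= 1.17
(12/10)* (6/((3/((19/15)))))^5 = 125.21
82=82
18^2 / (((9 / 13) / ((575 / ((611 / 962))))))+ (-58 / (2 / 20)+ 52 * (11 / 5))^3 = -590500027944 / 5875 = -100510643.05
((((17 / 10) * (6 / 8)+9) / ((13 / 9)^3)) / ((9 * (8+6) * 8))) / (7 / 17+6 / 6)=0.00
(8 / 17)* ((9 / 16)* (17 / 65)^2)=153 / 8450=0.02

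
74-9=65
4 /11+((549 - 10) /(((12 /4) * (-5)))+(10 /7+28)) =-7093 /1155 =-6.14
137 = 137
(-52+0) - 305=-357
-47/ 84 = -0.56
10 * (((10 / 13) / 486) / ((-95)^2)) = 2 / 1140399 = 0.00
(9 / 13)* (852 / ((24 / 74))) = 1818.69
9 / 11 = 0.82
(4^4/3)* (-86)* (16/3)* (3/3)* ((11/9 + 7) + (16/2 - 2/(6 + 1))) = -353665024/567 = -623747.84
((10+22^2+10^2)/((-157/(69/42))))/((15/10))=-4554/1099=-4.14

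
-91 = -91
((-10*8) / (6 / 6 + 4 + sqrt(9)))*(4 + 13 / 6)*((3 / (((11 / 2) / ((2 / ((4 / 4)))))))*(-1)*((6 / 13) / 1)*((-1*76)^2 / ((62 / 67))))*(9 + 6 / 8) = 644341680 / 341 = 1889565.04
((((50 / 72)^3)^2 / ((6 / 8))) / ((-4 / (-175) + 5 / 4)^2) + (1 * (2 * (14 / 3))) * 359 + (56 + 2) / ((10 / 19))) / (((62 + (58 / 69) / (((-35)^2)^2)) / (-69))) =-222554301777205686332676625 / 57780613070557076265984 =-3851.71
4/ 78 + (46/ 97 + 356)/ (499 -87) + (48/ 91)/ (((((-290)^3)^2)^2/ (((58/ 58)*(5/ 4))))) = 44223707794482681587261125000089919/ 48252251761429732224813150000000000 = 0.92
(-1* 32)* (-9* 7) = 2016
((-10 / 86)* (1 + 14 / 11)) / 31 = -0.01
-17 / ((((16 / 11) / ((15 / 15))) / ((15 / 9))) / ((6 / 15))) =-187 / 24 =-7.79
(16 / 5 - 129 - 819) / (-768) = 1181 / 960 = 1.23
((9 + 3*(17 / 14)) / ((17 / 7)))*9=1593 / 34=46.85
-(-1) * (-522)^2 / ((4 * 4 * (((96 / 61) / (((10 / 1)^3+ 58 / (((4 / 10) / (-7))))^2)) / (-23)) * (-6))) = 2389344075 / 256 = 9333375.29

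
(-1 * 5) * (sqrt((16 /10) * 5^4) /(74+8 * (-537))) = 25 * sqrt(10) /2111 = 0.04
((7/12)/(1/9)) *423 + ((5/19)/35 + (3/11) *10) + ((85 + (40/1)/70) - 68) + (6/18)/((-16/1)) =22482067/10032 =2241.04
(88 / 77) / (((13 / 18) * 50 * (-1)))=-72 / 2275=-0.03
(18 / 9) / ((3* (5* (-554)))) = -1 / 4155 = -0.00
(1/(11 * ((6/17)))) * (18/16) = 51/176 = 0.29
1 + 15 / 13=28 / 13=2.15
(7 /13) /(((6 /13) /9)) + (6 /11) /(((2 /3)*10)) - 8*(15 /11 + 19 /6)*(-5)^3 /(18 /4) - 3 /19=1017.16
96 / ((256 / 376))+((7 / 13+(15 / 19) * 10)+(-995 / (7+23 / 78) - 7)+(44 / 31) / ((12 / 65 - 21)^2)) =4378843566191 / 725059791027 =6.04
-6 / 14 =-3 / 7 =-0.43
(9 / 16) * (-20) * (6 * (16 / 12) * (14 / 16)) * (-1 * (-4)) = -315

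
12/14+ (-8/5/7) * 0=6/7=0.86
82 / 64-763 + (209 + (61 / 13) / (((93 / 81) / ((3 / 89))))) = -634221517 / 1147744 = -552.58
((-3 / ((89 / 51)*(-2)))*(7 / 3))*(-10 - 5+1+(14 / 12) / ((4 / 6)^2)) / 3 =-10829 / 1424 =-7.60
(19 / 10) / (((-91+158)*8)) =0.00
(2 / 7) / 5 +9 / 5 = 13 / 7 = 1.86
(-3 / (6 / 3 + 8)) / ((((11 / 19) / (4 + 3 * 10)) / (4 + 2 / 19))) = -3978 / 55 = -72.33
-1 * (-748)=748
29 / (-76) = -29 / 76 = -0.38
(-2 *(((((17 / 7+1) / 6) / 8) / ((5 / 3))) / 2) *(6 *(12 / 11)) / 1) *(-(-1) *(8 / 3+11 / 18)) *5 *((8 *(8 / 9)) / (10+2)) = -1888 / 693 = -2.72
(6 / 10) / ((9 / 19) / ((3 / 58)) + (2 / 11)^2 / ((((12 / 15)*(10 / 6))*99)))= 227601 / 3474005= 0.07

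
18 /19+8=170 /19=8.95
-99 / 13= -7.62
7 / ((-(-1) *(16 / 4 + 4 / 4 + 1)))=7 / 6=1.17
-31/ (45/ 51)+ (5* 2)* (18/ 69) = -11221/ 345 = -32.52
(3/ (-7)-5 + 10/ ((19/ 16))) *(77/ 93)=2.48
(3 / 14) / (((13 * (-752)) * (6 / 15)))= -15 / 273728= -0.00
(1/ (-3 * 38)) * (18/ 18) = -1/ 114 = -0.01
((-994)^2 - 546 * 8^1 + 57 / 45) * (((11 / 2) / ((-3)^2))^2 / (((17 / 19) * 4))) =102644.14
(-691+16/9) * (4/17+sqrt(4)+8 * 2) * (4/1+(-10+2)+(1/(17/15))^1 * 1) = 39183.12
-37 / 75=-0.49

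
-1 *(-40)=40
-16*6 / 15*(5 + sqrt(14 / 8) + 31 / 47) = -8512 / 235 - 16*sqrt(7) / 5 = -44.69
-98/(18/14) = -686/9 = -76.22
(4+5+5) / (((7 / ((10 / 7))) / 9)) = 180 / 7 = 25.71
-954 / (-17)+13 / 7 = 6899 / 119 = 57.97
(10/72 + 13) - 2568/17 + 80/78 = -1089131/7956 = -136.89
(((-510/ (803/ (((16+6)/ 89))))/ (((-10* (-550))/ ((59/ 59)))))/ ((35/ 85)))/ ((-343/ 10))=1734/ 857961335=0.00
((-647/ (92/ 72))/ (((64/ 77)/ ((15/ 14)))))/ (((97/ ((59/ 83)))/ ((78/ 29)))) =-2210789295/ 171840544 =-12.87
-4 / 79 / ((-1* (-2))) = -0.03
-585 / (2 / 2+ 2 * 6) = -45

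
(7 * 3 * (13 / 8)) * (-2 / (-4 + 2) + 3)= 273 / 2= 136.50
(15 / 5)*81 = 243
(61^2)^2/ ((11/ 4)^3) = 886133824/ 1331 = 665765.46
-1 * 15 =-15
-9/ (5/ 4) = -36/ 5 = -7.20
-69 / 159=-23 / 53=-0.43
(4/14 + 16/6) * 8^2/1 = 188.95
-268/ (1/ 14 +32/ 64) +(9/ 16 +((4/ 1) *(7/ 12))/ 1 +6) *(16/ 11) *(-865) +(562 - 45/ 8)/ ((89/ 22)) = -11524.04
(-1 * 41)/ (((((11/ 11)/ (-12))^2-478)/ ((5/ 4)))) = 7380/ 68831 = 0.11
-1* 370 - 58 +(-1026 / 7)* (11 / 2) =-8639 / 7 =-1234.14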